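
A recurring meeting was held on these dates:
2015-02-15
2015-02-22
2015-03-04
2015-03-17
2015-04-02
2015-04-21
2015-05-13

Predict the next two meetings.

2015-06-07, 2015-07-05

The spacing grows by 3 each time: 7, 10, 13, 16, 19, 22 days.
Next gap: 25 days. 2015-05-13 + 25 days = 2015-06-07.
Next gap: 28 days. 2015-06-07 + 28 days = 2015-07-05.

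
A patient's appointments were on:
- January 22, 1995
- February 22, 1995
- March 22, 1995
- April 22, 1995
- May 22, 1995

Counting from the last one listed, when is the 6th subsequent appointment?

The day-of-month is always 22 (31, 28, 31, 30 days between events).
So this recurs on the 22nd of each month.
Next: June 1995 → June 22, 1995.
July 1995: July 22, 1995.
Next: August 1995 → August 22, 1995.
Next: September 1995 → September 22, 1995.
October 1995: October 22, 1995.
November 1995: November 22, 1995.

November 22, 1995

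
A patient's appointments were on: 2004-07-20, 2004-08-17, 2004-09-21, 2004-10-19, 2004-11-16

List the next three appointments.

2004-12-21, 2005-01-18, 2005-02-15

Gaps: 28, 35, 28, 28 days — a mix of 28 and 35. Every date is a Tuesday.
Each is the 3rd Tuesday of its month.
December 2004 — 3rd Tuesday is 2004-12-21.
3rd Tuesday of January 2005: 2005-01-18.
February 2005 — 3rd Tuesday is 2005-02-15.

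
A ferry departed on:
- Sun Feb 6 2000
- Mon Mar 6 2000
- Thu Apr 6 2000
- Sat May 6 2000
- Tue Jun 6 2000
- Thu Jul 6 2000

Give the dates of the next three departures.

The day-of-month is always 6 (29, 31, 30, 31, 30 days between events).
So this recurs on the 6th of each month.
Next: August 2000 → Sun Aug 6 2000.
Next: September 2000 → Wed Sep 6 2000.
October 2000: Fri Oct 6 2000.

Sun Aug 6 2000, Wed Sep 6 2000, Fri Oct 6 2000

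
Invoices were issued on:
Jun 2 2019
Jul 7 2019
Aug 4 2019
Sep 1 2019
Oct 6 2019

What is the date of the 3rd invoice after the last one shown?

Gaps: 35, 28, 28, 35 days — a mix of 28 and 35. Every date is a Sunday.
Each is the 1st Sunday of its month.
November 2019 — 1st Sunday is Nov 3 2019.
December 2019 — 1st Sunday is Dec 1 2019.
January 2020 — 1st Sunday is Jan 5 2020.

Jan 5 2020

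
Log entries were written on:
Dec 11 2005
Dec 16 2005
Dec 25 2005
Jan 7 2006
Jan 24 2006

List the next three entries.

Feb 14 2006, Mar 11 2006, Apr 9 2006

The spacing grows by 4 each time: 5, 9, 13, 17 days.
Next gap: 21 days. Jan 24 2006 + 21 days = Feb 14 2006.
Next gap: 25 days. Feb 14 2006 + 25 days = Mar 11 2006.
Next gap: 29 days. Mar 11 2006 + 29 days = Apr 9 2006.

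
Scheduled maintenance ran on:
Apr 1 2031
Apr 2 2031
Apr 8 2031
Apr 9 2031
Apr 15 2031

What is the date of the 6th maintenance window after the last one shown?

The gap pattern 1, 6, 1, 6 repeats every 2 events.
These are the Tuesdays and Wednesdays of each week.
Next Wednesday: Apr 16 2031.
The following Tuesday is Apr 22 2031.
The following Wednesday is Apr 23 2031.
The following Tuesday is Apr 29 2031.
Next Wednesday: Apr 30 2031.
The following Tuesday is May 6 2031.

May 6 2031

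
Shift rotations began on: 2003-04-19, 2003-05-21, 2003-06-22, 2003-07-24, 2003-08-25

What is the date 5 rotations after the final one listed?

Every event comes 32 days after the last (32, 32, 32, 32).
2003-08-25 + 32 days = 2003-09-26.
2003-09-26 + 32 days = 2003-10-28.
2003-10-28 + 32 days = 2003-11-29.
2003-11-29 + 32 days = 2003-12-31.
2003-12-31 + 32 days = 2004-02-01.

2004-02-01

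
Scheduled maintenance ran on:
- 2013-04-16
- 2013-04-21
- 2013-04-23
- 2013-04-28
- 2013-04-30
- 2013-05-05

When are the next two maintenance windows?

2013-05-07, 2013-05-12

The gap pattern 5, 2, 5, 2, 5 repeats every 2 events.
These are the Tuesdays and Sundays of each week.
The following Tuesday is 2013-05-07.
Next Sunday: 2013-05-12.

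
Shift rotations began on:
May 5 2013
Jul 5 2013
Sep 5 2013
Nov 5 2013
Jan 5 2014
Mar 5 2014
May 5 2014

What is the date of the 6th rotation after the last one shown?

The day-of-month is always 5 (61, 62, 61, 61, 59, 61 days between events).
So this recurs on the 5th of every 2 months.
Next: July 2014 → Jul 5 2014.
Next: September 2014 → Sep 5 2014.
Next: November 2014 → Nov 5 2014.
Next: January 2015 → Jan 5 2015.
March 2015: Mar 5 2015.
May 2015: May 5 2015.

May 5 2015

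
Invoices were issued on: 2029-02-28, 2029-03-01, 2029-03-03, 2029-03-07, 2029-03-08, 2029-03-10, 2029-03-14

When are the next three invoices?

2029-03-15, 2029-03-17, 2029-03-21

Gaps: 1, 2, 4, 1, 2, 4 days — not constant, but cyclic with period 3.
The events fall on every Wednesday, Thursday and Saturday.
Next Thursday: 2029-03-15.
Next Saturday: 2029-03-17.
Next Wednesday: 2029-03-21.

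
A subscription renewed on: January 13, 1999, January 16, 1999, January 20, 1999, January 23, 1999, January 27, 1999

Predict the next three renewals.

January 30, 1999; February 3, 1999; February 6, 1999

The gap pattern 3, 4, 3, 4 repeats every 2 events.
These are the Wednesdays and Saturdays of each week.
Next Saturday: January 30, 1999.
Next Wednesday: February 3, 1999.
The following Saturday is February 6, 1999.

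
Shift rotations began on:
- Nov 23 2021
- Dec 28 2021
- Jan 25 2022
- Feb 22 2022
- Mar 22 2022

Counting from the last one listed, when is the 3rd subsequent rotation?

Jun 28 2022

Gaps: 35, 28, 28, 28 days — a mix of 28 and 35. Every date is a Tuesday.
Each is the 4th Tuesday of its month.
April 2022 — 4th Tuesday is Apr 26 2022.
4th Tuesday of May 2022: May 24 2022.
4th Tuesday of June 2022: Jun 28 2022.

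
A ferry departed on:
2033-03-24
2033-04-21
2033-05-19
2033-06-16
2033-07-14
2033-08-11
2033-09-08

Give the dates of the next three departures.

Gaps between consecutive events: 28, 28, 28, 28, 28, 28 days — a constant 28-day interval.
2033-09-08 + 28 days = 2033-10-06.
2033-10-06 + 28 days = 2033-11-03.
2033-11-03 + 28 days = 2033-12-01.

2033-10-06, 2033-11-03, 2033-12-01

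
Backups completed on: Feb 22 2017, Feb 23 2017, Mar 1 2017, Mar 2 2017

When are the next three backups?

Mar 8 2017, Mar 9 2017, Mar 15 2017

Every event lands on a Wednesday or Thursday (gaps cycle 1, 6, 1).
So the schedule is: every Wednesday and Thursday.
Next Wednesday: Mar 8 2017.
The following Thursday is Mar 9 2017.
The following Wednesday is Mar 15 2017.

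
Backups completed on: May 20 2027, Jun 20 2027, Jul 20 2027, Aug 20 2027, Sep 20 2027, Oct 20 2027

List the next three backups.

Nov 20 2027, Dec 20 2027, Jan 20 2028

Gaps: 31, 30, 31, 31, 30 days — not constant. Every event is on the 20th of the month.
Pattern: the 20th of each month.
Next: November 2027 → Nov 20 2027.
Next: December 2027 → Dec 20 2027.
January 2028: Jan 20 2028.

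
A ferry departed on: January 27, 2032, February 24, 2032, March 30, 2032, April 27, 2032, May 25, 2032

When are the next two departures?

June 29, 2032; July 27, 2032

Every date is a Tuesday; gaps 28, 35, 28, 28 days.
Each is the last Tuesday of its month (at least one falls on the 29th or later, ruling out '4th Tuesday').
June 2032 ends with Tuesday June 29, 2032.
July 2032 ends with Tuesday July 27, 2032.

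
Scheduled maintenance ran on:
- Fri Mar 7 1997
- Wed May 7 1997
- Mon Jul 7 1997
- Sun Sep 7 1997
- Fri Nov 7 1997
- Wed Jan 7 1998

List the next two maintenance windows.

Each date is the 7th; the gaps (61, 61, 62, 61, 61) track the month lengths.
The rule is the 7th of every 2 months.
Next: March 1998 → Sat Mar 7 1998.
May 1998: Thu May 7 1998.

Sat Mar 7 1998, Thu May 7 1998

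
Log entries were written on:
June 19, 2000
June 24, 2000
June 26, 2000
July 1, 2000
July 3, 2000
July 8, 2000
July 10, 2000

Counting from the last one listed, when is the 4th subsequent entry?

July 24, 2000

Gaps: 5, 2, 5, 2, 5, 2 days — not constant, but cyclic with period 2.
The events fall on every Monday and Saturday.
The following Saturday is July 15, 2000.
Next Monday: July 17, 2000.
Next Saturday: July 22, 2000.
Next Monday: July 24, 2000.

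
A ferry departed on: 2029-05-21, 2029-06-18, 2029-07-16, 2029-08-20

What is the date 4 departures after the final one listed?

2029-12-17

Gaps: 28, 28, 35 days — a mix of 28 and 35. Every date is a Monday.
Each is the 3rd Monday of its month.
September 2029 — 3rd Monday is 2029-09-17.
October 2029 — 3rd Monday is 2029-10-15.
November 2029 — 3rd Monday is 2029-11-19.
December 2029 — 3rd Monday is 2029-12-17.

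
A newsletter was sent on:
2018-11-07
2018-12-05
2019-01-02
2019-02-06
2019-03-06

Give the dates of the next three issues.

2019-04-03, 2019-05-01, 2019-06-05

Gaps: 28, 28, 35, 28 days — a mix of 28 and 35. Every date is a Wednesday.
Each is the 1st Wednesday of its month.
1st Wednesday of April 2019: 2019-04-03.
1st Wednesday of May 2019: 2019-05-01.
1st Wednesday of June 2019: 2019-06-05.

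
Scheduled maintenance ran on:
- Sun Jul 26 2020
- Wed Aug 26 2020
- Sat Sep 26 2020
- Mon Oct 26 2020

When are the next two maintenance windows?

Thu Nov 26 2020, Sat Dec 26 2020

Each date is the 26th; the gaps (31, 31, 30) track the month lengths.
The rule is the 26th of each month.
November 2020: Thu Nov 26 2020.
Next: December 2020 → Sat Dec 26 2020.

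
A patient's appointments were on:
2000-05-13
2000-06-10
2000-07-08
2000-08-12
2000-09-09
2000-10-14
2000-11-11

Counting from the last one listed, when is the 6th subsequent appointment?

2001-05-12

These are Saturdays at 28- or 35-day spacing (28, 28, 35, 28, 35, 28).
The pattern: 2nd Saturday of the month.
2nd Saturday of December 2000: 2000-12-09.
2nd Saturday of January 2001: 2001-01-13.
2nd Saturday of February 2001: 2001-02-10.
March 2001 — 2nd Saturday is 2001-03-10.
2nd Saturday of April 2001: 2001-04-14.
May 2001 — 2nd Saturday is 2001-05-12.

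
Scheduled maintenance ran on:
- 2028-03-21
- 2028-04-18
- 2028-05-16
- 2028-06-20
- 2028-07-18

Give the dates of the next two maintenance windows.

2028-08-15, 2028-09-19

These are Tuesdays at 28- or 35-day spacing (28, 28, 35, 28).
The pattern: 3rd Tuesday of the month.
August 2028 — 3rd Tuesday is 2028-08-15.
September 2028 — 3rd Tuesday is 2028-09-19.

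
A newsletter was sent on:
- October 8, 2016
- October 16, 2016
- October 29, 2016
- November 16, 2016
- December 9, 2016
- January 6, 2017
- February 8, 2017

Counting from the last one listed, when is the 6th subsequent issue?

December 8, 2017

Gaps: 8, 13, 18, 23, 28, 33 days — each gap is 5 larger than the previous one.
Next gap: 38 days. February 8, 2017 + 38 days = March 18, 2017.
Next gap: 43 days. March 18, 2017 + 43 days = April 30, 2017.
Next gap: 48 days. April 30, 2017 + 48 days = June 17, 2017.
Next gap: 53 days. June 17, 2017 + 53 days = August 9, 2017.
Next gap: 58 days. August 9, 2017 + 58 days = October 6, 2017.
Next gap: 63 days. October 6, 2017 + 63 days = December 8, 2017.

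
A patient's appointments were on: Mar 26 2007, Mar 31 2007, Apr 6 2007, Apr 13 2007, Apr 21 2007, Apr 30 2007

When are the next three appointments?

May 10 2007, May 21 2007, Jun 2 2007

The spacing grows by 1 each time: 5, 6, 7, 8, 9 days.
Next gap: 10 days. Apr 30 2007 + 10 days = May 10 2007.
Next gap: 11 days. May 10 2007 + 11 days = May 21 2007.
Next gap: 12 days. May 21 2007 + 12 days = Jun 2 2007.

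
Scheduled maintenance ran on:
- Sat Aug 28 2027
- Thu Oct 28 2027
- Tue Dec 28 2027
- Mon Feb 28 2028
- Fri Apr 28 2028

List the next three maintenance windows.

Wed Jun 28 2028, Mon Aug 28 2028, Sat Oct 28 2028

The day-of-month is always 28 (61, 61, 62, 60 days between events).
So this recurs on the 28th of every 2 months.
June 2028: Wed Jun 28 2028.
Next: August 2028 → Mon Aug 28 2028.
October 2028: Sat Oct 28 2028.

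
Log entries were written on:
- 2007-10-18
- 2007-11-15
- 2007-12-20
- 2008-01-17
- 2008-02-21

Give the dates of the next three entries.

2008-03-20, 2008-04-17, 2008-05-15

Gaps: 28, 35, 28, 35 days — a mix of 28 and 35. Every date is a Thursday.
Each is the 3rd Thursday of its month.
March 2008 — 3rd Thursday is 2008-03-20.
April 2008 — 3rd Thursday is 2008-04-17.
May 2008 — 3rd Thursday is 2008-05-15.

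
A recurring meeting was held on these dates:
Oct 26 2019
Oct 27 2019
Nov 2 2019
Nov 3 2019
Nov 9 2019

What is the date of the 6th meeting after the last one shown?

Every event lands on a Saturday or Sunday (gaps cycle 1, 6, 1, 6).
So the schedule is: every Saturday and Sunday.
The following Sunday is Nov 10 2019.
The following Saturday is Nov 16 2019.
Next Sunday: Nov 17 2019.
The following Saturday is Nov 23 2019.
The following Sunday is Nov 24 2019.
Next Saturday: Nov 30 2019.

Nov 30 2019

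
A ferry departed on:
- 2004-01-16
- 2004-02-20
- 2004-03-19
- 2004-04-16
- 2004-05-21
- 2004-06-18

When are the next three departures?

2004-07-16, 2004-08-20, 2004-09-17

Gaps: 35, 28, 28, 35, 28 days — a mix of 28 and 35. Every date is a Friday.
Each is the 3rd Friday of its month.
July 2004 — 3rd Friday is 2004-07-16.
3rd Friday of August 2004: 2004-08-20.
September 2004 — 3rd Friday is 2004-09-17.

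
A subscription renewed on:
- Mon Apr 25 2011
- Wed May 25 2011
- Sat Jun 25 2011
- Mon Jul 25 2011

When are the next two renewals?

Thu Aug 25 2011, Sun Sep 25 2011

Each date is the 25th; the gaps (30, 31, 30) track the month lengths.
The rule is the 25th of each month.
Next: August 2011 → Thu Aug 25 2011.
September 2011: Sun Sep 25 2011.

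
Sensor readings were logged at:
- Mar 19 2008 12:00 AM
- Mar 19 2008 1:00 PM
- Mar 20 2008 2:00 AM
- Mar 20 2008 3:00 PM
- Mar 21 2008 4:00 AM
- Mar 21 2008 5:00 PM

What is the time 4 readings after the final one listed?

Mar 23 2008 9:00 PM

The interval is a steady 13 hours (13, 13, 13, 13, 13).
Mar 21 2008 5:00 PM + 13 h = Mar 22 2008 6:00 AM.
Mar 22 2008 6:00 AM + 13 h = Mar 22 2008 7:00 PM.
Mar 22 2008 7:00 PM + 13 h = Mar 23 2008 8:00 AM.
Mar 23 2008 8:00 AM + 13 h = Mar 23 2008 9:00 PM.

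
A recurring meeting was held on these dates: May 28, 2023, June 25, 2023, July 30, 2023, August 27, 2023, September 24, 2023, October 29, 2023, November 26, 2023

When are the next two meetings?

Every date is a Sunday; gaps 28, 35, 28, 28, 35, 28 days.
Each is the last Sunday of its month (at least one falls on the 29th or later, ruling out '4th Sunday').
December 2023 ends with Sunday December 31, 2023.
Last Sunday of January 2024: January 28, 2024.

December 31, 2023; January 28, 2024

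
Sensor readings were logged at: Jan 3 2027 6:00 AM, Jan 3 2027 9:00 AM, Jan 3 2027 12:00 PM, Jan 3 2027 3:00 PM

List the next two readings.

Spacing: 3, 3, 3 h — constant 3 h.
Jan 3 2027 3:00 PM + 3 h = Jan 3 2027 6:00 PM.
Jan 3 2027 6:00 PM + 3 h = Jan 3 2027 9:00 PM.

Jan 3 2027 6:00 PM, Jan 3 2027 9:00 PM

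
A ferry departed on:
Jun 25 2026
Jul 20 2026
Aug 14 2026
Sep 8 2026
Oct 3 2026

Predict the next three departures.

Gaps between consecutive events: 25, 25, 25, 25 days — a constant 25-day interval.
Oct 3 2026 + 25 days = Oct 28 2026.
Oct 28 2026 + 25 days = Nov 22 2026.
Nov 22 2026 + 25 days = Dec 17 2026.

Oct 28 2026, Nov 22 2026, Dec 17 2026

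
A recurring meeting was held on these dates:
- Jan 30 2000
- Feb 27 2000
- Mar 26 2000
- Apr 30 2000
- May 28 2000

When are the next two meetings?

Jun 25 2000, Jul 30 2000

These are Sundays with 28, 28, 35, 28-day gaps.
Each is the final Sunday of its month — Jan 30 2000 is past the 28th, so '4th Sunday' doesn't fit.
June 2000 ends with Sunday Jun 25 2000.
July 2000 ends with Sunday Jul 30 2000.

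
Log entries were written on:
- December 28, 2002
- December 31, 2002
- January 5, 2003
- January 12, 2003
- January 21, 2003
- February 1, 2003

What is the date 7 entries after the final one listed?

June 14, 2003

The spacing grows by 2 each time: 3, 5, 7, 9, 11 days.
Next gap: 13 days. February 1, 2003 + 13 days = February 14, 2003.
Next gap: 15 days. February 14, 2003 + 15 days = March 1, 2003.
Next gap: 17 days. March 1, 2003 + 17 days = March 18, 2003.
Next gap: 19 days. March 18, 2003 + 19 days = April 6, 2003.
Next gap: 21 days. April 6, 2003 + 21 days = April 27, 2003.
Next gap: 23 days. April 27, 2003 + 23 days = May 20, 2003.
Next gap: 25 days. May 20, 2003 + 25 days = June 14, 2003.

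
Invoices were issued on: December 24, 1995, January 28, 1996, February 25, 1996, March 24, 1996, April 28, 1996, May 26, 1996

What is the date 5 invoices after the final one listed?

These are Sundays at 28- or 35-day spacing (35, 28, 28, 35, 28).
The pattern: 4th Sunday of the month.
June 1996 — 4th Sunday is June 23, 1996.
4th Sunday of July 1996: July 28, 1996.
August 1996 — 4th Sunday is August 25, 1996.
September 1996 — 4th Sunday is September 22, 1996.
4th Sunday of October 1996: October 27, 1996.

October 27, 1996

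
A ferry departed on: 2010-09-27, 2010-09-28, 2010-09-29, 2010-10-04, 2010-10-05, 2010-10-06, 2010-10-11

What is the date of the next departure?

The gap pattern 1, 1, 5, 1, 1, 5 repeats every 3 events.
These are the Mondays, Tuesdays and Wednesdays of each week.
Next Tuesday: 2010-10-12.

2010-10-12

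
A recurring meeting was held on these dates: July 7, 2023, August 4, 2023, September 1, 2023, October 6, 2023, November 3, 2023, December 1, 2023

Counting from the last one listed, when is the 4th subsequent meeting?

These are Fridays at 28- or 35-day spacing (28, 28, 35, 28, 28).
The pattern: 1st Friday of the month.
January 2024 — 1st Friday is January 5, 2024.
February 2024 — 1st Friday is February 2, 2024.
1st Friday of March 2024: March 1, 2024.
April 2024 — 1st Friday is April 5, 2024.

April 5, 2024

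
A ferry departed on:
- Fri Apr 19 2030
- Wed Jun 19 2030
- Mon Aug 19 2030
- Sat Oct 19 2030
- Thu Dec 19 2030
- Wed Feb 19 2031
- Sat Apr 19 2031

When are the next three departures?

Thu Jun 19 2031, Tue Aug 19 2031, Sun Oct 19 2031

Gaps: 61, 61, 61, 61, 62, 59 days — not constant. Every event is on the 19th of the month.
Pattern: the 19th of every 2 months.
June 2031: Thu Jun 19 2031.
August 2031: Tue Aug 19 2031.
October 2031: Sun Oct 19 2031.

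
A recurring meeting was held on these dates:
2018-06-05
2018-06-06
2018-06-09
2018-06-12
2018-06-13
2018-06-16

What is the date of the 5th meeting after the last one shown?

2018-06-27

Every event lands on a Tuesday or Wednesday or Saturday (gaps cycle 1, 3, 3, 1, 3).
So the schedule is: every Tuesday, Wednesday and Saturday.
The following Tuesday is 2018-06-19.
The following Wednesday is 2018-06-20.
Next Saturday: 2018-06-23.
The following Tuesday is 2018-06-26.
The following Wednesday is 2018-06-27.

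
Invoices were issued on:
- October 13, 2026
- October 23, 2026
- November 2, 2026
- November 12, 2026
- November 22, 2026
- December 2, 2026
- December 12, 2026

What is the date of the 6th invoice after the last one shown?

Gaps between consecutive events: 10, 10, 10, 10, 10, 10 days — a constant 10-day interval.
December 12, 2026 + 10 days = December 22, 2026.
December 22, 2026 + 10 days = January 1, 2027.
January 1, 2027 + 10 days = January 11, 2027.
January 11, 2027 + 10 days = January 21, 2027.
January 21, 2027 + 10 days = January 31, 2027.
January 31, 2027 + 10 days = February 10, 2027.

February 10, 2027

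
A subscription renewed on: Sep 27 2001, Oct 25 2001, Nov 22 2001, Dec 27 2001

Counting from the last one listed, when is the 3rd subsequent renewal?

All dates are Thursdays, 28, 28, 35 days apart.
Specifically, the 4th Thursday of each month.
January 2002 — 4th Thursday is Jan 24 2002.
4th Thursday of February 2002: Feb 28 2002.
March 2002 — 4th Thursday is Mar 28 2002.

Mar 28 2002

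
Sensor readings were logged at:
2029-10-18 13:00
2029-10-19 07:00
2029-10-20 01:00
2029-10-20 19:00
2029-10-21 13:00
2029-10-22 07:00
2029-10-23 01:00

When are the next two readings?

2029-10-23 19:00, 2029-10-24 13:00

Gaps: 18, 18, 18, 18, 18, 18 hours — each event is 18 hours after the previous one.
2029-10-23 01:00 + 18 h = 2029-10-23 19:00.
2029-10-23 19:00 + 18 h = 2029-10-24 13:00.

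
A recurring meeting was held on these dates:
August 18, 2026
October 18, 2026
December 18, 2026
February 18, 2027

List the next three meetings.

April 18, 2027; June 18, 2027; August 18, 2027

The day-of-month is always 18 (61, 61, 62 days between events).
So this recurs on the 18th of every 2 months.
Next: April 2027 → April 18, 2027.
Next: June 2027 → June 18, 2027.
August 2027: August 18, 2027.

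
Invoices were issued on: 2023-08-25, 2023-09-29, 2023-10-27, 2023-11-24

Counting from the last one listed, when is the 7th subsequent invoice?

All Fridays; the gaps (35, 28, 28) vary with month length.
This is the last Friday of each month.
Last Friday of December 2023: 2023-12-29.
Last Friday of January 2024: 2024-01-26.
February 2024 ends with Friday 2024-02-23.
March 2024 ends with Friday 2024-03-29.
Last Friday of April 2024: 2024-04-26.
May 2024 ends with Friday 2024-05-31.
June 2024 ends with Friday 2024-06-28.

2024-06-28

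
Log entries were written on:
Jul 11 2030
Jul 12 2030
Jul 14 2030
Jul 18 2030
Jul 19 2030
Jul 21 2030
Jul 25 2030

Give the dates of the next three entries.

Gaps: 1, 2, 4, 1, 2, 4 days — not constant, but cyclic with period 3.
The events fall on every Thursday, Friday and Sunday.
The following Friday is Jul 26 2030.
The following Sunday is Jul 28 2030.
Next Thursday: Aug 1 2030.

Jul 26 2030, Jul 28 2030, Aug 1 2030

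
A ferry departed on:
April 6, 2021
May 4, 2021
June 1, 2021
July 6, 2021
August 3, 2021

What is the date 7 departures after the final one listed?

March 1, 2022

These are Tuesdays at 28- or 35-day spacing (28, 28, 35, 28).
The pattern: 1st Tuesday of the month.
1st Tuesday of September 2021: September 7, 2021.
1st Tuesday of October 2021: October 5, 2021.
November 2021 — 1st Tuesday is November 2, 2021.
1st Tuesday of December 2021: December 7, 2021.
January 2022 — 1st Tuesday is January 4, 2022.
1st Tuesday of February 2022: February 1, 2022.
March 2022 — 1st Tuesday is March 1, 2022.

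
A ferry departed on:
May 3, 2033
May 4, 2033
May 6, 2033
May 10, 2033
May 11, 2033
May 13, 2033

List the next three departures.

May 17, 2033; May 18, 2033; May 20, 2033

Every event lands on a Tuesday or Wednesday or Friday (gaps cycle 1, 2, 4, 1, 2).
So the schedule is: every Tuesday, Wednesday and Friday.
The following Tuesday is May 17, 2033.
Next Wednesday: May 18, 2033.
The following Friday is May 20, 2033.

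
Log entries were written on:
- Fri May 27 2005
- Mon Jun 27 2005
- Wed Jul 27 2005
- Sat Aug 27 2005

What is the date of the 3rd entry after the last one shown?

Sun Nov 27 2005

Each date is the 27th; the gaps (31, 30, 31) track the month lengths.
The rule is the 27th of each month.
September 2005: Tue Sep 27 2005.
Next: October 2005 → Thu Oct 27 2005.
November 2005: Sun Nov 27 2005.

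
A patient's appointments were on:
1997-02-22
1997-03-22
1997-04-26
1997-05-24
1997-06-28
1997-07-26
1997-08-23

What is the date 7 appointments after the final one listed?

1998-03-28

Gaps: 28, 35, 28, 35, 28, 28 days — a mix of 28 and 35. Every date is a Saturday.
Each is the 4th Saturday of its month.
4th Saturday of September 1997: 1997-09-27.
October 1997 — 4th Saturday is 1997-10-25.
November 1997 — 4th Saturday is 1997-11-22.
4th Saturday of December 1997: 1997-12-27.
January 1998 — 4th Saturday is 1998-01-24.
4th Saturday of February 1998: 1998-02-28.
March 1998 — 4th Saturday is 1998-03-28.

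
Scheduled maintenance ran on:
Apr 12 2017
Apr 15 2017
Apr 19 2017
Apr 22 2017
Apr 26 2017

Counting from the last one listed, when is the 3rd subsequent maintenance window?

May 6 2017

Every event lands on a Wednesday or Saturday (gaps cycle 3, 4, 3, 4).
So the schedule is: every Wednesday and Saturday.
Next Saturday: Apr 29 2017.
Next Wednesday: May 3 2017.
The following Saturday is May 6 2017.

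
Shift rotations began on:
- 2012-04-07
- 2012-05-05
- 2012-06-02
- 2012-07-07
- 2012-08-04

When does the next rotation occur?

2012-09-01

All dates are Saturdays, 28, 28, 35, 28 days apart.
Specifically, the 1st Saturday of each month.
1st Saturday of September 2012: 2012-09-01.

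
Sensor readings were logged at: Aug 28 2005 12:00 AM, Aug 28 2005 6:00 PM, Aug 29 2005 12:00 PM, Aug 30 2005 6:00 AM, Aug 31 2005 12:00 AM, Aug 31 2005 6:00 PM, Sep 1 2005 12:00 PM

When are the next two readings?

Sep 2 2005 6:00 AM, Sep 3 2005 12:00 AM

The interval is a steady 18 hours (18, 18, 18, 18, 18, 18).
Sep 1 2005 12:00 PM + 18 h = Sep 2 2005 6:00 AM.
Sep 2 2005 6:00 AM + 18 h = Sep 3 2005 12:00 AM.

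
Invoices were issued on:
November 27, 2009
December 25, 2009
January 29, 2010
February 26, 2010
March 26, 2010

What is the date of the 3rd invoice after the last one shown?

Every date is a Friday; gaps 28, 35, 28, 28 days.
Each is the last Friday of its month (at least one falls on the 29th or later, ruling out '4th Friday').
Last Friday of April 2010: April 30, 2010.
Last Friday of May 2010: May 28, 2010.
Last Friday of June 2010: June 25, 2010.

June 25, 2010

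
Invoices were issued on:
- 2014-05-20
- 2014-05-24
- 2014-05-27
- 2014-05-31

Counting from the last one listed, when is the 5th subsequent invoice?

The gap pattern 4, 3, 4 repeats every 2 events.
These are the Tuesdays and Saturdays of each week.
Next Tuesday: 2014-06-03.
Next Saturday: 2014-06-07.
The following Tuesday is 2014-06-10.
Next Saturday: 2014-06-14.
Next Tuesday: 2014-06-17.

2014-06-17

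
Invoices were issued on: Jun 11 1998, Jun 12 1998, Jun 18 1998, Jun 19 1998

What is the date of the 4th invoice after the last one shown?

Jul 3 1998

Every event lands on a Thursday or Friday (gaps cycle 1, 6, 1).
So the schedule is: every Thursday and Friday.
The following Thursday is Jun 25 1998.
Next Friday: Jun 26 1998.
The following Thursday is Jul 2 1998.
The following Friday is Jul 3 1998.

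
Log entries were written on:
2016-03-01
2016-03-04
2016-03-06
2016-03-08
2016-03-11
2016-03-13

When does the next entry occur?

2016-03-15

Every event lands on a Tuesday or Friday or Sunday (gaps cycle 3, 2, 2, 3, 2).
So the schedule is: every Tuesday, Friday and Sunday.
Next Tuesday: 2016-03-15.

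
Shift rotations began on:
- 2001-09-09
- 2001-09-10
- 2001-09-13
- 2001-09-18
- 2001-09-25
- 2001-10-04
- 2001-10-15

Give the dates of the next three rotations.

Intervals are 1, 3, 5, 7, 9, 11 days — an arithmetic progression with common difference 2.
Next gap: 13 days. 2001-10-15 + 13 days = 2001-10-28.
Next gap: 15 days. 2001-10-28 + 15 days = 2001-11-12.
Next gap: 17 days. 2001-11-12 + 17 days = 2001-11-29.

2001-10-28, 2001-11-12, 2001-11-29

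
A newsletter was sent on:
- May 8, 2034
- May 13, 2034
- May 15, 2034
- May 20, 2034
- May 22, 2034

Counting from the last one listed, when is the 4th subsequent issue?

Gaps: 5, 2, 5, 2 days — not constant, but cyclic with period 2.
The events fall on every Monday and Saturday.
Next Saturday: May 27, 2034.
The following Monday is May 29, 2034.
The following Saturday is June 3, 2034.
Next Monday: June 5, 2034.

June 5, 2034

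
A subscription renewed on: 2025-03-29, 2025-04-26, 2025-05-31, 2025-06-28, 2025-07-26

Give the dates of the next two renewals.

Every date is a Saturday; gaps 28, 35, 28, 28 days.
Each is the last Saturday of its month (at least one falls on the 29th or later, ruling out '4th Saturday').
August 2025 ends with Saturday 2025-08-30.
Last Saturday of September 2025: 2025-09-27.

2025-08-30, 2025-09-27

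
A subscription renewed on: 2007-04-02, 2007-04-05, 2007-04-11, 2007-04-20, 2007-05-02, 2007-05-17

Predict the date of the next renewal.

2007-06-04

Intervals are 3, 6, 9, 12, 15 days — an arithmetic progression with common difference 3.
Next gap: 18 days. 2007-05-17 + 18 days = 2007-06-04.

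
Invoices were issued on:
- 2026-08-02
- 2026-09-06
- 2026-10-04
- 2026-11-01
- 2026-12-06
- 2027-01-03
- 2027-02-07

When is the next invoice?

These are Sundays at 28- or 35-day spacing (35, 28, 28, 35, 28, 35).
The pattern: 1st Sunday of the month.
March 2027 — 1st Sunday is 2027-03-07.

2027-03-07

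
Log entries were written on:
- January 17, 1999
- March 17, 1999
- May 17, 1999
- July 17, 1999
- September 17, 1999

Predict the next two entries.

November 17, 1999; January 17, 2000

Each date is the 17th; the gaps (59, 61, 61, 62) track the month lengths.
The rule is the 17th of every 2 months.
Next: November 1999 → November 17, 1999.
Next: January 2000 → January 17, 2000.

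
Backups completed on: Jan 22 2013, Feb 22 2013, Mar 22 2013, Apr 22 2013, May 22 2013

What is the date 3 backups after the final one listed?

Each date is the 22nd; the gaps (31, 28, 31, 30) track the month lengths.
The rule is the 22nd of each month.
Next: June 2013 → Jun 22 2013.
July 2013: Jul 22 2013.
August 2013: Aug 22 2013.

Aug 22 2013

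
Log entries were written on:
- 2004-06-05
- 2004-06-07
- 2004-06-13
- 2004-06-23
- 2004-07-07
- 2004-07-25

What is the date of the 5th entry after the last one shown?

2004-12-22

Gaps: 2, 6, 10, 14, 18 days — each gap is 4 larger than the previous one.
Next gap: 22 days. 2004-07-25 + 22 days = 2004-08-16.
Next gap: 26 days. 2004-08-16 + 26 days = 2004-09-11.
Next gap: 30 days. 2004-09-11 + 30 days = 2004-10-11.
Next gap: 34 days. 2004-10-11 + 34 days = 2004-11-14.
Next gap: 38 days. 2004-11-14 + 38 days = 2004-12-22.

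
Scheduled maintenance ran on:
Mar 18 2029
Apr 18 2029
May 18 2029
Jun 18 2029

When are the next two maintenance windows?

Jul 18 2029, Aug 18 2029

The day-of-month is always 18 (31, 30, 31 days between events).
So this recurs on the 18th of each month.
July 2029: Jul 18 2029.
Next: August 2029 → Aug 18 2029.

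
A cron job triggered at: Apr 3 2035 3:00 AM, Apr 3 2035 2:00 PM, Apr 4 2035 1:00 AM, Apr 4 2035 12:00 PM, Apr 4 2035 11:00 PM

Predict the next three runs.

Spacing: 11, 11, 11, 11 h — constant 11 h.
Apr 4 2035 11:00 PM + 11 h = Apr 5 2035 10:00 AM.
Apr 5 2035 10:00 AM + 11 h = Apr 5 2035 9:00 PM.
Apr 5 2035 9:00 PM + 11 h = Apr 6 2035 8:00 AM.

Apr 5 2035 10:00 AM, Apr 5 2035 9:00 PM, Apr 6 2035 8:00 AM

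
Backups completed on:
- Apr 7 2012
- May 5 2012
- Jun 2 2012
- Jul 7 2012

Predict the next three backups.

All dates are Saturdays, 28, 28, 35 days apart.
Specifically, the 1st Saturday of each month.
1st Saturday of August 2012: Aug 4 2012.
September 2012 — 1st Saturday is Sep 1 2012.
October 2012 — 1st Saturday is Oct 6 2012.

Aug 4 2012, Sep 1 2012, Oct 6 2012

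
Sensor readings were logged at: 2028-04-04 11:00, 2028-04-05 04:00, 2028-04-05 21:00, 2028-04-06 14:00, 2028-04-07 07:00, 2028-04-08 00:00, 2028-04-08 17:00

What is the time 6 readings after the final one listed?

Spacing: 17, 17, 17, 17, 17, 17 h — constant 17 h.
2028-04-08 17:00 + 17 h = 2028-04-09 10:00.
2028-04-09 10:00 + 17 h = 2028-04-10 03:00.
2028-04-10 03:00 + 17 h = 2028-04-10 20:00.
2028-04-10 20:00 + 17 h = 2028-04-11 13:00.
2028-04-11 13:00 + 17 h = 2028-04-12 06:00.
2028-04-12 06:00 + 17 h = 2028-04-12 23:00.

2028-04-12 23:00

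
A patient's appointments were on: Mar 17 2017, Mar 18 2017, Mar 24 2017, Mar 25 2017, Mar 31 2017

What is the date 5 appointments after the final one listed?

Every event lands on a Friday or Saturday (gaps cycle 1, 6, 1, 6).
So the schedule is: every Friday and Saturday.
Next Saturday: Apr 1 2017.
The following Friday is Apr 7 2017.
The following Saturday is Apr 8 2017.
Next Friday: Apr 14 2017.
The following Saturday is Apr 15 2017.

Apr 15 2017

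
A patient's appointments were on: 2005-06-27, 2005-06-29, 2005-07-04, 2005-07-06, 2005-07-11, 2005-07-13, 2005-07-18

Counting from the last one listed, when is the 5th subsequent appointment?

The gap pattern 2, 5, 2, 5, 2, 5 repeats every 2 events.
These are the Mondays and Wednesdays of each week.
Next Wednesday: 2005-07-20.
The following Monday is 2005-07-25.
Next Wednesday: 2005-07-27.
Next Monday: 2005-08-01.
Next Wednesday: 2005-08-03.

2005-08-03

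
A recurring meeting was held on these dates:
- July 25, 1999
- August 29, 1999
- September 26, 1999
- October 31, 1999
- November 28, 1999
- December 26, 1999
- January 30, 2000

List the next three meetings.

Every date is a Sunday; gaps 35, 28, 35, 28, 28, 35 days.
Each is the last Sunday of its month (at least one falls on the 29th or later, ruling out '4th Sunday').
Last Sunday of February 2000: February 27, 2000.
March 2000 ends with Sunday March 26, 2000.
Last Sunday of April 2000: April 30, 2000.

February 27, 2000; March 26, 2000; April 30, 2000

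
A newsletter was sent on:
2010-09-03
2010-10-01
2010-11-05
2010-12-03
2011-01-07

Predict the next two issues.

All dates are Fridays, 28, 35, 28, 35 days apart.
Specifically, the 1st Friday of each month.
1st Friday of February 2011: 2011-02-04.
1st Friday of March 2011: 2011-03-04.

2011-02-04, 2011-03-04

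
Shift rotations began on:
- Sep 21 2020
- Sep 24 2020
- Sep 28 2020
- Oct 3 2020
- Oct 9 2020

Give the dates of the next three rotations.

Oct 16 2020, Oct 24 2020, Nov 2 2020

Gaps: 3, 4, 5, 6 days — each gap is 1 larger than the previous one.
Next gap: 7 days. Oct 9 2020 + 7 days = Oct 16 2020.
Next gap: 8 days. Oct 16 2020 + 8 days = Oct 24 2020.
Next gap: 9 days. Oct 24 2020 + 9 days = Nov 2 2020.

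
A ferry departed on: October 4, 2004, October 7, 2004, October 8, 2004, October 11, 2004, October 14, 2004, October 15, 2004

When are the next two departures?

Every event lands on a Monday or Thursday or Friday (gaps cycle 3, 1, 3, 3, 1).
So the schedule is: every Monday, Thursday and Friday.
The following Monday is October 18, 2004.
Next Thursday: October 21, 2004.

October 18, 2004; October 21, 2004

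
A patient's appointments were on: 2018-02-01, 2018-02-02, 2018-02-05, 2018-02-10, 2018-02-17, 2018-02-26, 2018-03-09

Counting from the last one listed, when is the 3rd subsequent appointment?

Intervals are 1, 3, 5, 7, 9, 11 days — an arithmetic progression with common difference 2.
Next gap: 13 days. 2018-03-09 + 13 days = 2018-03-22.
Next gap: 15 days. 2018-03-22 + 15 days = 2018-04-06.
Next gap: 17 days. 2018-04-06 + 17 days = 2018-04-23.

2018-04-23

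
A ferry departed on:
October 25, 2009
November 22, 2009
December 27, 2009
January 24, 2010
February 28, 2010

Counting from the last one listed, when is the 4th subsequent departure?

All dates are Sundays, 28, 35, 28, 35 days apart.
Specifically, the 4th Sunday of each month.
March 2010 — 4th Sunday is March 28, 2010.
4th Sunday of April 2010: April 25, 2010.
4th Sunday of May 2010: May 23, 2010.
June 2010 — 4th Sunday is June 27, 2010.

June 27, 2010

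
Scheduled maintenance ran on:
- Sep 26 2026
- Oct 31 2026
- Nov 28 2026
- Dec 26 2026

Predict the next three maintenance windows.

Jan 30 2027, Feb 27 2027, Mar 27 2027

These are Saturdays with 35, 28, 28-day gaps.
Each is the final Saturday of its month — Oct 31 2026 is past the 28th, so '4th Saturday' doesn't fit.
January 2027 ends with Saturday Jan 30 2027.
February 2027 ends with Saturday Feb 27 2027.
Last Saturday of March 2027: Mar 27 2027.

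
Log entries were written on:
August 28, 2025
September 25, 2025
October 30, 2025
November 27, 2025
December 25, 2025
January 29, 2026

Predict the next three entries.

Every date is a Thursday; gaps 28, 35, 28, 28, 35 days.
Each is the last Thursday of its month (at least one falls on the 29th or later, ruling out '4th Thursday').
February 2026 ends with Thursday February 26, 2026.
March 2026 ends with Thursday March 26, 2026.
April 2026 ends with Thursday April 30, 2026.

February 26, 2026; March 26, 2026; April 30, 2026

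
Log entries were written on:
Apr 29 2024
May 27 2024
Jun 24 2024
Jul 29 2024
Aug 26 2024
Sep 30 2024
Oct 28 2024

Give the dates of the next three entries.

Every date is a Monday; gaps 28, 28, 35, 28, 35, 28 days.
Each is the last Monday of its month (at least one falls on the 29th or later, ruling out '4th Monday').
Last Monday of November 2024: Nov 25 2024.
Last Monday of December 2024: Dec 30 2024.
January 2025 ends with Monday Jan 27 2025.

Nov 25 2024, Dec 30 2024, Jan 27 2025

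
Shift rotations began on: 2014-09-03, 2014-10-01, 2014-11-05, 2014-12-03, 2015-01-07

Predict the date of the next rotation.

2015-02-04

All dates are Wednesdays, 28, 35, 28, 35 days apart.
Specifically, the 1st Wednesday of each month.
February 2015 — 1st Wednesday is 2015-02-04.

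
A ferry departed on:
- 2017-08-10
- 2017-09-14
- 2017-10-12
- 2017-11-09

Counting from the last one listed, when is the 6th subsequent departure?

2018-05-10

Gaps: 35, 28, 28 days — a mix of 28 and 35. Every date is a Thursday.
Each is the 2nd Thursday of its month.
December 2017 — 2nd Thursday is 2017-12-14.
January 2018 — 2nd Thursday is 2018-01-11.
February 2018 — 2nd Thursday is 2018-02-08.
2nd Thursday of March 2018: 2018-03-08.
April 2018 — 2nd Thursday is 2018-04-12.
May 2018 — 2nd Thursday is 2018-05-10.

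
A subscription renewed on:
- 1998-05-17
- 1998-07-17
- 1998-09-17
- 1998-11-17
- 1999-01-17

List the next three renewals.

Gaps: 61, 62, 61, 61 days — not constant. Every event is on the 17th of the month.
Pattern: the 17th of every 2 months.
March 1999: 1999-03-17.
Next: May 1999 → 1999-05-17.
July 1999: 1999-07-17.

1999-03-17, 1999-05-17, 1999-07-17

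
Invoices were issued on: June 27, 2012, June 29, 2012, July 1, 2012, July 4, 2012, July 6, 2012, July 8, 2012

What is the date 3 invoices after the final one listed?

July 15, 2012

Every event lands on a Wednesday or Friday or Sunday (gaps cycle 2, 2, 3, 2, 2).
So the schedule is: every Wednesday, Friday and Sunday.
The following Wednesday is July 11, 2012.
The following Friday is July 13, 2012.
Next Sunday: July 15, 2012.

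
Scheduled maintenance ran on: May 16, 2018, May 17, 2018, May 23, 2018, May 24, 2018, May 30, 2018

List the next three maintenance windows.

The gap pattern 1, 6, 1, 6 repeats every 2 events.
These are the Wednesdays and Thursdays of each week.
The following Thursday is May 31, 2018.
The following Wednesday is June 6, 2018.
Next Thursday: June 7, 2018.

May 31, 2018; June 6, 2018; June 7, 2018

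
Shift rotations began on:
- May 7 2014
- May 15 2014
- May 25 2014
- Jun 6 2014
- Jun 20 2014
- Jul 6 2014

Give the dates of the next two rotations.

The spacing grows by 2 each time: 8, 10, 12, 14, 16 days.
Next gap: 18 days. Jul 6 2014 + 18 days = Jul 24 2014.
Next gap: 20 days. Jul 24 2014 + 20 days = Aug 13 2014.

Jul 24 2014, Aug 13 2014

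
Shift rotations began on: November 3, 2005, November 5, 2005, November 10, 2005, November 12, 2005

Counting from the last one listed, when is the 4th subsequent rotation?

November 26, 2005

The gap pattern 2, 5, 2 repeats every 2 events.
These are the Thursdays and Saturdays of each week.
The following Thursday is November 17, 2005.
Next Saturday: November 19, 2005.
The following Thursday is November 24, 2005.
The following Saturday is November 26, 2005.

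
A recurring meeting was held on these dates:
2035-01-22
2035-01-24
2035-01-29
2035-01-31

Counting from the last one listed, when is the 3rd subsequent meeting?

2035-02-12

Every event lands on a Monday or Wednesday (gaps cycle 2, 5, 2).
So the schedule is: every Monday and Wednesday.
The following Monday is 2035-02-05.
The following Wednesday is 2035-02-07.
The following Monday is 2035-02-12.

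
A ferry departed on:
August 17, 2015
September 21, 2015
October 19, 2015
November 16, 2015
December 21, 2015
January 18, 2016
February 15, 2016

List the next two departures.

All dates are Mondays, 35, 28, 28, 35, 28, 28 days apart.
Specifically, the 3rd Monday of each month.
March 2016 — 3rd Monday is March 21, 2016.
April 2016 — 3rd Monday is April 18, 2016.

March 21, 2016; April 18, 2016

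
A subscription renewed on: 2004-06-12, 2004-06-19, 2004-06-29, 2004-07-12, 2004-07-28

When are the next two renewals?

Gaps: 7, 10, 13, 16 days — each gap is 3 larger than the previous one.
Next gap: 19 days. 2004-07-28 + 19 days = 2004-08-16.
Next gap: 22 days. 2004-08-16 + 22 days = 2004-09-07.

2004-08-16, 2004-09-07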